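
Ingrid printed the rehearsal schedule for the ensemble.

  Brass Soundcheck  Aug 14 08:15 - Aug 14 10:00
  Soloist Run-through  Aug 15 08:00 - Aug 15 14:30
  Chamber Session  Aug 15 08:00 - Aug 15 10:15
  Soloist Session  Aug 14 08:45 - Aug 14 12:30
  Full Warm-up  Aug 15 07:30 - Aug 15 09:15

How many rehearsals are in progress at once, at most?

3

Sort all start/end points and keep a running count:
Aug 14 08:15 start Brass Soundcheck → 1
Aug 14 08:45 start Soloist Session → 2
Aug 14 10:00 end Brass Soundcheck → 1
Aug 14 12:30 end Soloist Session → 0
Aug 15 07:30 start Full Warm-up → 1
Aug 15 08:00 start Chamber Session → 2
Aug 15 08:00 start Soloist Run-through → 3
Aug 15 09:15 end Full Warm-up → 2
Aug 15 10:15 end Chamber Session → 1
Aug 15 14:30 end Soloist Run-through → 0
Peak is 3, at Aug 15 08:00 (Chamber Session, Full Warm-up, Soloist Run-through).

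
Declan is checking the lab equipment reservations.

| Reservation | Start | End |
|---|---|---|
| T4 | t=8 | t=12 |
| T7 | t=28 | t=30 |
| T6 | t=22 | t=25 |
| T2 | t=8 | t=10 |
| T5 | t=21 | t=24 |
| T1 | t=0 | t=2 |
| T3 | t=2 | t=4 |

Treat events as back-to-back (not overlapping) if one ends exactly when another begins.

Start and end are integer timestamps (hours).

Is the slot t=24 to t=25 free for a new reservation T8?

No — it overlaps T6

T1: ends t=2 at or before T8 starts t=24 → clear.
T3: ends t=4 at or before T8 starts t=24 → clear.
T2: ends t=10 at or before T8 starts t=24 → clear.
T4: ends t=12 at or before T8 starts t=24 → clear.
T5: ends t=24 at or before T8 starts t=24 → clear.
T6: starts t=22 before T8 ends t=25, and ends t=25 after T8 starts t=24 → overlap.
T7: starts t=28 at or after T8 ends t=25 → clear.
T8 overlaps T6.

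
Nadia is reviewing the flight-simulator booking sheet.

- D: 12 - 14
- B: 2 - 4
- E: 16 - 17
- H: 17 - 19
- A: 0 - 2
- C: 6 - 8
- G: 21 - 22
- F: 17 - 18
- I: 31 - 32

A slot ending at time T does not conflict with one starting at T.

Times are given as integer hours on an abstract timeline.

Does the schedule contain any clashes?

Yes

Check each pair: they overlap iff neither finishes before the other starts.
Sorted by start: A, B, C, D, E, F, H, G, I.
B starts exactly when A ends (back-to-back, no overlap), so nothing later overlaps A either.
C starts after B ends, so nothing later overlaps B either.
D starts after C ends, so nothing later overlaps C either.
E starts after D ends, so nothing later overlaps D either.
F starts exactly when E ends (back-to-back, no overlap), so nothing later overlaps E either.
H starts before F ends → F and H overlap.
That's a conflict, so the schedule is not conflict-free.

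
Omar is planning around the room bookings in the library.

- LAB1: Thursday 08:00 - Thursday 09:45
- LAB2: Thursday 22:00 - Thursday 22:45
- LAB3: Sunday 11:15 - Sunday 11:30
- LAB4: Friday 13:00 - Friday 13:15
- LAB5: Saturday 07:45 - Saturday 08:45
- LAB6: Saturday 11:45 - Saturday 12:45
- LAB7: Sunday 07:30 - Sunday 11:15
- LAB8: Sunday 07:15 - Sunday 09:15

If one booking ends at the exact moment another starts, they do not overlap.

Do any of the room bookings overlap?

Yes

Check each pair: they overlap iff neither finishes before the other starts.
Sorted by start: LAB1, LAB2, LAB4, LAB5, LAB6, LAB8, LAB7, LAB3.
LAB2 starts after LAB1 ends; LAB1 is clear from here.
LAB4 starts after LAB2 ends; LAB2 is clear from here.
LAB5 starts after LAB4 ends; LAB4 is clear from here.
LAB6 starts after LAB5 ends; LAB5 is clear from here.
LAB8 starts after LAB6 ends; LAB6 is clear from here.
LAB7 starts before LAB8 ends → LAB8 and LAB7 overlap.
That's a conflict, so the schedule is not conflict-free.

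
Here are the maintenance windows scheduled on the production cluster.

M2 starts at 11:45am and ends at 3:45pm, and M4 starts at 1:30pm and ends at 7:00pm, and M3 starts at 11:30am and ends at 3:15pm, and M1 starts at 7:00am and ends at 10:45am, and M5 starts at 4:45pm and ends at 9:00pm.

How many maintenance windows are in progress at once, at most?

Walk through starts and ends in time order (an end at T is processed before a start at T):
7:00am start M1 → 1
10:45am end M1 → 0
11:30am start M3 → 1
11:45am start M2 → 2
1:30pm start M4 → 3
3:15pm end M3 → 2
3:45pm end M2 → 1
4:45pm start M5 → 2
7:00pm end M4 → 1
9:00pm end M5 → 0
Peak is 3, at 1:30pm (M2, M3, M4).

3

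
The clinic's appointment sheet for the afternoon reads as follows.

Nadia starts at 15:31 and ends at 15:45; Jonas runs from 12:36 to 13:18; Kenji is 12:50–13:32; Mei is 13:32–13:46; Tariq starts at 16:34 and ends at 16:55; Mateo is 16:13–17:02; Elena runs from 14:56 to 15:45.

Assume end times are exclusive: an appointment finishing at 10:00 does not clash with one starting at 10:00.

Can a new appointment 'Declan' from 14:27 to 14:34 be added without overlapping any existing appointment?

Jonas: ends 13:18 at or before Declan starts 14:27 → clear.
Kenji: ends 13:32 at or before Declan starts 14:27 → clear.
Mei: ends 13:46 at or before Declan starts 14:27 → clear.
Elena: starts 14:56 at or after Declan ends 14:34 → clear.
Nadia: starts 15:31 at or after Declan ends 14:34 → clear.
Mateo: starts 16:13 at or after Declan ends 14:34 → clear.
Tariq: starts 16:34 at or after Declan ends 14:34 → clear.

Yes — the slot is free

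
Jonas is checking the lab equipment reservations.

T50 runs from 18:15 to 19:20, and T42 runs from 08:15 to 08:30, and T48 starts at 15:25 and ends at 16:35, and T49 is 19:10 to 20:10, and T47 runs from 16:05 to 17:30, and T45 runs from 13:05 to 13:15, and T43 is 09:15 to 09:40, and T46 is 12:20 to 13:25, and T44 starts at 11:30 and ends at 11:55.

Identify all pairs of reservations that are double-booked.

Two intervals overlap when each starts before the other ends.
Sorted by start: T42, T43, T44, T46, T45, T48, T47, T50, T49.
T43 starts after T42 ends, so nothing later overlaps T42 either.
T44 starts after T43 ends, so nothing later overlaps T43 either.
T46 starts after T44 ends, so nothing later overlaps T44 either.
T45 starts before T46 ends → T46 and T45 overlap.
T48 starts after T46 ends, so nothing later overlaps T46 either.
T48 starts after T45 ends, so nothing later overlaps T45 either.
T47 starts before T48 ends → T48 and T47 overlap.
T50 starts after T48 ends, so nothing later overlaps T48 either.
T50 starts after T47 ends, so nothing later overlaps T47 either.
T49 starts before T50 ends → T50 and T49 overlap.

T45 & T46, T47 & T48, T49 & T50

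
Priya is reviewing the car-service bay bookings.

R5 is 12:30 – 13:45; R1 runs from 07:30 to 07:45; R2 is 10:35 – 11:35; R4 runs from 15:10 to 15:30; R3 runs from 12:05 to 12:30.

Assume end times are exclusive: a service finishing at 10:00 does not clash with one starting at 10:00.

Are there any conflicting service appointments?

Two intervals overlap when each starts before the other ends.
Sorted by start: R1, R2, R3, R5, R4.
R2 starts after R1 ends — done with R1.
R3 starts after R2 ends — done with R2.
R5 starts exactly when R3 ends (back-to-back, no overlap) — done with R3.
R4 starts after R5 ends.
Every pair is clear; the schedule has no overlaps.

No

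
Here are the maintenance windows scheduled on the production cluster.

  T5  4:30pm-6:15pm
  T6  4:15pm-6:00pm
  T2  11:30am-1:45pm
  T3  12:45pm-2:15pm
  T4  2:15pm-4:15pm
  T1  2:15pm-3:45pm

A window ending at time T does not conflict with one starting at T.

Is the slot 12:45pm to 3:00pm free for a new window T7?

No — it overlaps T1, T2, T3, T4

T2: starts 11:30am before T7 ends 3:00pm, and ends 1:45pm after T7 starts 12:45pm → overlap.
T3: starts 12:45pm before T7 ends 3:00pm, and ends 2:15pm after T7 starts 12:45pm → overlap.
T1: starts 2:15pm before T7 ends 3:00pm, and ends 3:45pm after T7 starts 12:45pm → overlap.
T4: starts 2:15pm before T7 ends 3:00pm, and ends 4:15pm after T7 starts 12:45pm → overlap.
T6: starts 4:15pm at or after T7 ends 3:00pm → clear.
T5: starts 4:30pm at or after T7 ends 3:00pm → clear.
T7 overlaps T1, T2, T3, T4.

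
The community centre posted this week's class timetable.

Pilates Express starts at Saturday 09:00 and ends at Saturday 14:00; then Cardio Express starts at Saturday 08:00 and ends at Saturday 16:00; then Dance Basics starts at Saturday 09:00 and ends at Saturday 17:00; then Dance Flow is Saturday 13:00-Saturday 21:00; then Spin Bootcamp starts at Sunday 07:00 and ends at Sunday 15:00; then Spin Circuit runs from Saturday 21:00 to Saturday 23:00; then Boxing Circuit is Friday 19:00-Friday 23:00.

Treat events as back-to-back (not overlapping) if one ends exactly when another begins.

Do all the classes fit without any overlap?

No

Two intervals overlap when each starts before the other ends.
Sorted by start: Boxing Circuit, Cardio Express, Pilates Express, Dance Basics, Dance Flow, Spin Circuit, Spin Bootcamp.
Cardio Express starts after Boxing Circuit ends, so Boxing Circuit has no further overlaps.
Pilates Express starts before Cardio Express ends → Cardio Express and Pilates Express overlap.
That's a conflict, so the schedule is not conflict-free.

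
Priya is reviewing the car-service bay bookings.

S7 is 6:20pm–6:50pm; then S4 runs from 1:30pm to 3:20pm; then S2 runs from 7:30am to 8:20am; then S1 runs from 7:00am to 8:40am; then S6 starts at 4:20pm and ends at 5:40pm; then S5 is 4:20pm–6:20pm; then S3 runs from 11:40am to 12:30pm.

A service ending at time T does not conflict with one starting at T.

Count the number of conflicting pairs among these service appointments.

Two intervals overlap when each starts before the other ends.
Sorted by start: S1, S2, S3, S4, S5, S6, S7.
S2 starts before S1 ends → S1 and S2 overlap.
S3 starts after S1 ends; S1 is clear from here.
S3 starts after S2 ends; S2 is clear from here.
S4 starts after S3 ends; S3 is clear from here.
S5 starts after S4 ends; S4 is clear from here.
S6 starts before S5 ends → S5 and S6 overlap.
S7 starts exactly when S5 ends (back-to-back, no overlap).
S7 starts after S6 ends.
Overlapping pairs: S1 & S2, S5 & S6 — 2 in total.

2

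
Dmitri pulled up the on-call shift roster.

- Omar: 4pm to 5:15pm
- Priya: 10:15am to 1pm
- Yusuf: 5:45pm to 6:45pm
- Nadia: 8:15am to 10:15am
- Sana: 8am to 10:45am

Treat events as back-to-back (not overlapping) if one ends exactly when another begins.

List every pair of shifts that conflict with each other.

Sorted by start: Sana, Nadia, Priya, Omar, Yusuf.
Nadia starts before Sana ends → Sana and Nadia overlap.
Priya starts before Sana ends → Sana and Priya overlap.
Omar starts after Sana ends; Sana is clear from here.
Priya starts exactly when Nadia ends (back-to-back, no overlap); Nadia is clear from here.
Omar starts after Priya ends; Priya is clear from here.
Yusuf starts after Omar ends.

Nadia & Sana, Priya & Sana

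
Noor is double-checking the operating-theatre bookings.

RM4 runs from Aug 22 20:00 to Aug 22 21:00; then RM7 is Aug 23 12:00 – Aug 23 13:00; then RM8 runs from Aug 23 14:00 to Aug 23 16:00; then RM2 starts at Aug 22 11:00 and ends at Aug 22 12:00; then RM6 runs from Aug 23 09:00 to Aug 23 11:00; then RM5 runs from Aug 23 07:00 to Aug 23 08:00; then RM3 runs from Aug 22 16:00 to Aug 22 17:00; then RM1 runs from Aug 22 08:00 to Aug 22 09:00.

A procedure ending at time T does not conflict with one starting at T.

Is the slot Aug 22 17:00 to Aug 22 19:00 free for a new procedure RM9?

Yes — the slot is free

RM1: ends Aug 22 09:00 at or before RM9 starts Aug 22 17:00 → clear.
RM2: ends Aug 22 12:00 at or before RM9 starts Aug 22 17:00 → clear.
RM3: ends Aug 22 17:00 at or before RM9 starts Aug 22 17:00 → clear.
RM4: starts Aug 22 20:00 at or after RM9 ends Aug 22 19:00 → clear.
RM5: starts Aug 23 07:00 at or after RM9 ends Aug 22 19:00 → clear.
RM6: starts Aug 23 09:00 at or after RM9 ends Aug 22 19:00 → clear.
RM7: starts Aug 23 12:00 at or after RM9 ends Aug 22 19:00 → clear.
RM8: starts Aug 23 14:00 at or after RM9 ends Aug 22 19:00 → clear.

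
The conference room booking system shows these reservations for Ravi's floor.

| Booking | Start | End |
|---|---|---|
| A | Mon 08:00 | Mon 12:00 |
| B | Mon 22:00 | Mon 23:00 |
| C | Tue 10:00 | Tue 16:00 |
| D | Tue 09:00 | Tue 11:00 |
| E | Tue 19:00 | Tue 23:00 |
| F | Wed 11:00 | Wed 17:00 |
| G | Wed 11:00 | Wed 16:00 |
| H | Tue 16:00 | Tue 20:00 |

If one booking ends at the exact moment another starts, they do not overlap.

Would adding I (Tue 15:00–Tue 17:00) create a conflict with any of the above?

A: ends Mon 12:00 at or before I starts Tue 15:00 → clear.
B: ends Mon 23:00 at or before I starts Tue 15:00 → clear.
D: ends Tue 11:00 at or before I starts Tue 15:00 → clear.
C: starts Tue 10:00 before I ends Tue 17:00, and ends Tue 16:00 after I starts Tue 15:00 → overlap.
H: starts Tue 16:00 before I ends Tue 17:00, and ends Tue 20:00 after I starts Tue 15:00 → overlap.
E: starts Tue 19:00 at or after I ends Tue 17:00 → clear.
F: starts Wed 11:00 at or after I ends Tue 17:00 → clear.
G: starts Wed 11:00 at or after I ends Tue 17:00 → clear.
I overlaps C, H.

Yes — it overlaps C, H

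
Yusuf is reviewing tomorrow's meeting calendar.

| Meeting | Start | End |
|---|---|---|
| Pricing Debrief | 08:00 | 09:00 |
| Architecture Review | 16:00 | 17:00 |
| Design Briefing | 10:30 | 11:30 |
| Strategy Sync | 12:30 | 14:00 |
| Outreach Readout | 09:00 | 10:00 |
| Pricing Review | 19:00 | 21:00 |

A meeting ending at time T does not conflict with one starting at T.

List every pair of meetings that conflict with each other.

no conflicts

Check each pair: they overlap iff neither finishes before the other starts.
Sorted by start: Pricing Debrief, Outreach Readout, Design Briefing, Strategy Sync, Architecture Review, Pricing Review.
Outreach Readout starts exactly when Pricing Debrief ends (back-to-back, no overlap), so Pricing Debrief has no further overlaps.
Design Briefing starts after Outreach Readout ends, so Outreach Readout has no further overlaps.
Strategy Sync starts after Design Briefing ends, so Design Briefing has no further overlaps.
Architecture Review starts after Strategy Sync ends, so Strategy Sync has no further overlaps.
Pricing Review starts after Architecture Review ends.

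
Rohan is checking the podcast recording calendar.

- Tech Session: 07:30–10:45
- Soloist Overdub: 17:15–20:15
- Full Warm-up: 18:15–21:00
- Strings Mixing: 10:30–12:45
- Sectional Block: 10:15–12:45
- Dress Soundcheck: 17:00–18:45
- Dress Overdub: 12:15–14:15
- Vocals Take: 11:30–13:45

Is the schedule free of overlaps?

No

Sorted by start: Tech Session, Sectional Block, Strings Mixing, Vocals Take, Dress Overdub, Dress Soundcheck, Soloist Overdub, Full Warm-up.
Sectional Block starts before Tech Session ends → Tech Session and Sectional Block overlap.
That's a conflict, so the schedule is not conflict-free.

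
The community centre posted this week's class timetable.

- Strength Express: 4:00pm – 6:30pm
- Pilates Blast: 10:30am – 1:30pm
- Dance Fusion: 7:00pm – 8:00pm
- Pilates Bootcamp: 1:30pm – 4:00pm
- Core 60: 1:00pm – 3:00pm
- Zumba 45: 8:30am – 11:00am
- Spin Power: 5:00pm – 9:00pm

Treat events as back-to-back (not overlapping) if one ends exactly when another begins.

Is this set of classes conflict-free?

Check each pair: they overlap iff neither finishes before the other starts.
Sorted by start: Zumba 45, Pilates Blast, Core 60, Pilates Bootcamp, Strength Express, Spin Power, Dance Fusion.
Pilates Blast starts before Zumba 45 ends → Zumba 45 and Pilates Blast overlap.
That's a conflict, so the schedule is not conflict-free.

No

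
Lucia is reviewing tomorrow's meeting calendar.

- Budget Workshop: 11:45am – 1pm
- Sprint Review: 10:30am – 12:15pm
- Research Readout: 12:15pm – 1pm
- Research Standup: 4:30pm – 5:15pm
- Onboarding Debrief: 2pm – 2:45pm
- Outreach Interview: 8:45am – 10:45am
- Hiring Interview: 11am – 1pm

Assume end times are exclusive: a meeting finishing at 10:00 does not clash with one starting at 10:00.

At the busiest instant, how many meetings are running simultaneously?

Sweep the timeline, counting +1 at each start and −1 at each end (ends before starts at a tie):
8:45am start Outreach Interview → 1
10:30am start Sprint Review → 2
10:45am end Outreach Interview → 1
11am start Hiring Interview → 2
11:45am start Budget Workshop → 3
12:15pm end Sprint Review → 2
12:15pm start Research Readout → 3
1pm end Budget Workshop → 2
1pm end Hiring Interview → 1
1pm end Research Readout → 0
2pm start Onboarding Debrief → 1
2:45pm end Onboarding Debrief → 0
4:30pm start Research Standup → 1
5:15pm end Research Standup → 0
Peak is 3, at 11:45am (Budget Workshop, Hiring Interview, Sprint Review).

3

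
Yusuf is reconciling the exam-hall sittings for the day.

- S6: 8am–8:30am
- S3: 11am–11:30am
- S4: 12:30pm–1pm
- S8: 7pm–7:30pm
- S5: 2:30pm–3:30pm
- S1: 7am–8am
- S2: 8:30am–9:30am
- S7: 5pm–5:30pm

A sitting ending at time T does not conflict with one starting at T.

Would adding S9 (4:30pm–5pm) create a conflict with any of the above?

No — it doesn't clash with anything

S1: ends 8am at or before S9 starts 4:30pm → clear.
S6: ends 8:30am at or before S9 starts 4:30pm → clear.
S2: ends 9:30am at or before S9 starts 4:30pm → clear.
S3: ends 11:30am at or before S9 starts 4:30pm → clear.
S4: ends 1pm at or before S9 starts 4:30pm → clear.
S5: ends 3:30pm at or before S9 starts 4:30pm → clear.
S7: starts 5pm at or after S9 ends 5pm → clear.
S8: starts 7pm at or after S9 ends 5pm → clear.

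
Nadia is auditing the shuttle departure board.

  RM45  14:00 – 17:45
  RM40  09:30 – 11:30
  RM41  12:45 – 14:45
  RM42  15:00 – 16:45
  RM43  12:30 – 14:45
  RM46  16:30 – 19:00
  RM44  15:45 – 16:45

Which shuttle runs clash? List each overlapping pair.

RM41 & RM43, RM41 & RM45, RM42 & RM44, RM42 & RM45, RM42 & RM46, RM43 & RM45, RM44 & RM45, RM44 & RM46, RM45 & RM46

Sorted by start: RM40, RM43, RM41, RM45, RM42, RM44, RM46.
RM43 starts after RM40 ends; RM40 is clear from here.
RM41 starts before RM43 ends → RM43 and RM41 overlap.
RM45 starts before RM43 ends → RM43 and RM45 overlap.
RM42 starts after RM43 ends; RM43 is clear from here.
RM45 starts before RM41 ends → RM41 and RM45 overlap.
RM42 starts after RM41 ends; RM41 is clear from here.
RM42 starts before RM45 ends → RM45 and RM42 overlap.
RM44 starts before RM45 ends → RM45 and RM44 overlap.
RM46 starts before RM45 ends → RM45 and RM46 overlap.
RM44 starts before RM42 ends → RM42 and RM44 overlap.
RM46 starts before RM42 ends → RM42 and RM46 overlap.
RM46 starts before RM44 ends → RM44 and RM46 overlap.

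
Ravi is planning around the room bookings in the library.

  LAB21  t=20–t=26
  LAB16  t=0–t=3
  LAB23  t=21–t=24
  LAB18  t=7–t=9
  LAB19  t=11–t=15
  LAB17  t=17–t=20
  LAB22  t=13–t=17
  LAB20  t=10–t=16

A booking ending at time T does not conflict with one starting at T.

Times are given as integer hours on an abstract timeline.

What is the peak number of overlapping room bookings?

3

Sort all start/end points and keep a running count:
t=0 start LAB16 → 1
t=3 end LAB16 → 0
t=7 start LAB18 → 1
t=9 end LAB18 → 0
t=10 start LAB20 → 1
t=11 start LAB19 → 2
t=13 start LAB22 → 3
t=15 end LAB19 → 2
t=16 end LAB20 → 1
t=17 end LAB22 → 0
t=17 start LAB17 → 1
t=20 end LAB17 → 0
t=20 start LAB21 → 1
t=21 start LAB23 → 2
t=24 end LAB23 → 1
t=26 end LAB21 → 0
Peak is 3, at t=13 (LAB19, LAB20, LAB22).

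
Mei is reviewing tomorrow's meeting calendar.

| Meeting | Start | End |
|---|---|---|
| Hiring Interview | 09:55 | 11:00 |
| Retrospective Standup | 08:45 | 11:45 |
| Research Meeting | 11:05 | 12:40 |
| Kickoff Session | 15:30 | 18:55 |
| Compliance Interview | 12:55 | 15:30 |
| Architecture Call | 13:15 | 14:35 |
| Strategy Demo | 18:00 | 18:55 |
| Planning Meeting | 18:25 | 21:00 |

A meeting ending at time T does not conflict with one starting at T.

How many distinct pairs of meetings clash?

Sorted by start: Retrospective Standup, Hiring Interview, Research Meeting, Compliance Interview, Architecture Call, Kickoff Session, Strategy Demo, Planning Meeting.
Hiring Interview starts before Retrospective Standup ends → Retrospective Standup and Hiring Interview overlap.
Research Meeting starts before Retrospective Standup ends → Retrospective Standup and Research Meeting overlap.
Compliance Interview starts after Retrospective Standup ends — done with Retrospective Standup.
Research Meeting starts after Hiring Interview ends — done with Hiring Interview.
Compliance Interview starts after Research Meeting ends — done with Research Meeting.
Architecture Call starts before Compliance Interview ends → Compliance Interview and Architecture Call overlap.
Kickoff Session starts exactly when Compliance Interview ends (back-to-back, no overlap) — done with Compliance Interview.
Kickoff Session starts after Architecture Call ends — done with Architecture Call.
Strategy Demo starts before Kickoff Session ends → Kickoff Session and Strategy Demo overlap.
Planning Meeting starts before Kickoff Session ends → Kickoff Session and Planning Meeting overlap.
Planning Meeting starts before Strategy Demo ends → Strategy Demo and Planning Meeting overlap.
Overlapping pairs: Architecture Call & Compliance Interview, Hiring Interview & Retrospective Standup, Kickoff Session & Planning Meeting, Kickoff Session & Strategy Demo, Planning Meeting & Strategy Demo, Research Meeting & Retrospective Standup — 6 in total.

6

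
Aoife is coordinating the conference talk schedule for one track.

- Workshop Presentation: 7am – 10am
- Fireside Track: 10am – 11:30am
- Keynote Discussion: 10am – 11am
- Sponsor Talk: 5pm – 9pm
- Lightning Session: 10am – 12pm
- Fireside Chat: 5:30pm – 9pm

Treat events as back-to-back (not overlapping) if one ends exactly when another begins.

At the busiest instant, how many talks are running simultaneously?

Walk through starts and ends in time order (an end at T is processed before a start at T):
7am start Workshop Presentation → 1
10am end Workshop Presentation → 0
10am start Fireside Track → 1
10am start Keynote Discussion → 2
10am start Lightning Session → 3
11am end Keynote Discussion → 2
11:30am end Fireside Track → 1
12pm end Lightning Session → 0
5pm start Sponsor Talk → 1
5:30pm start Fireside Chat → 2
9pm end Fireside Chat → 1
9pm end Sponsor Talk → 0
Peak is 3, at 10am (Fireside Track, Keynote Discussion, Lightning Session).

3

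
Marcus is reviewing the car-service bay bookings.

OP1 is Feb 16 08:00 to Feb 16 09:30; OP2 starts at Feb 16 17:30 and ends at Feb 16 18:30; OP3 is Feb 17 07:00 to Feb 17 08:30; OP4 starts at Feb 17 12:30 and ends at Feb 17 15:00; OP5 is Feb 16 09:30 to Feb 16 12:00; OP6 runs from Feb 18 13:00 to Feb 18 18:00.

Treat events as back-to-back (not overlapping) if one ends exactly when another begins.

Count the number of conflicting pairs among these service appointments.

0

Sorted by start: OP1, OP5, OP2, OP3, OP4, OP6.
OP5 starts exactly when OP1 ends (back-to-back, no overlap); OP1 is clear from here.
OP2 starts after OP5 ends; OP5 is clear from here.
OP3 starts after OP2 ends; OP2 is clear from here.
OP4 starts after OP3 ends; OP3 is clear from here.
OP6 starts after OP4 ends.
No pair overlaps.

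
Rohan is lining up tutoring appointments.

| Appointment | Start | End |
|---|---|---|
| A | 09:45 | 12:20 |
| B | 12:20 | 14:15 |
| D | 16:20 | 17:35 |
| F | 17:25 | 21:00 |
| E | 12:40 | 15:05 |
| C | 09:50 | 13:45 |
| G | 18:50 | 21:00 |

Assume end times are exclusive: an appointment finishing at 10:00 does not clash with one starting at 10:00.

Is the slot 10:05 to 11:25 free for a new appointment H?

No — it overlaps A, C

A: starts 09:45 before H ends 11:25, and ends 12:20 after H starts 10:05 → overlap.
C: starts 09:50 before H ends 11:25, and ends 13:45 after H starts 10:05 → overlap.
B: starts 12:20 at or after H ends 11:25 → clear.
E: starts 12:40 at or after H ends 11:25 → clear.
D: starts 16:20 at or after H ends 11:25 → clear.
F: starts 17:25 at or after H ends 11:25 → clear.
G: starts 18:50 at or after H ends 11:25 → clear.
H overlaps A, C.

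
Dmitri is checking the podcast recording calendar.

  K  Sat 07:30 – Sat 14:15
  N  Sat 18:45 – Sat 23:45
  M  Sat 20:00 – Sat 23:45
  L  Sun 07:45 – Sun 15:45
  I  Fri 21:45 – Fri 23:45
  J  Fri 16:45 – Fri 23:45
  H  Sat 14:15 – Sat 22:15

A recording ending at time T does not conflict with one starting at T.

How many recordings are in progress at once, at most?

Sweep the timeline, counting +1 at each start and −1 at each end (ends before starts at a tie):
Fri 16:45 start J → 1
Fri 21:45 start I → 2
Fri 23:45 end I → 1
Fri 23:45 end J → 0
Sat 07:30 start K → 1
Sat 14:15 end K → 0
Sat 14:15 start H → 1
Sat 18:45 start N → 2
Sat 20:00 start M → 3
Sat 22:15 end H → 2
Sat 23:45 end M → 1
Sat 23:45 end N → 0
Sun 07:45 start L → 1
Sun 15:45 end L → 0
Peak is 3, at Sat 20:00 (H, M, N).

3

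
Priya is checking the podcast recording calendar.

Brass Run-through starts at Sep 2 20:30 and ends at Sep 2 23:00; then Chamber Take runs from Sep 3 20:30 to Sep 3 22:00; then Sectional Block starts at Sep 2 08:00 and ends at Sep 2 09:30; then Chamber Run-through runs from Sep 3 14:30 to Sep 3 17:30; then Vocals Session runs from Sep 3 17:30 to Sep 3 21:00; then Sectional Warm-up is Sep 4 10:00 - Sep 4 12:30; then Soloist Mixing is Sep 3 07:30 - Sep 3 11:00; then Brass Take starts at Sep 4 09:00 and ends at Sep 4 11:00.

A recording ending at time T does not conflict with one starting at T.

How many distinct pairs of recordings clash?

2

Two intervals overlap when each starts before the other ends.
Sorted by start: Sectional Block, Brass Run-through, Soloist Mixing, Chamber Run-through, Vocals Session, Chamber Take, Brass Take, Sectional Warm-up.
Brass Run-through starts after Sectional Block ends, so nothing later overlaps Sectional Block either.
Soloist Mixing starts after Brass Run-through ends, so nothing later overlaps Brass Run-through either.
Chamber Run-through starts after Soloist Mixing ends, so nothing later overlaps Soloist Mixing either.
Vocals Session starts exactly when Chamber Run-through ends (back-to-back, no overlap), so nothing later overlaps Chamber Run-through either.
Chamber Take starts before Vocals Session ends → Vocals Session and Chamber Take overlap.
Brass Take starts after Vocals Session ends, so nothing later overlaps Vocals Session either.
Brass Take starts after Chamber Take ends, so nothing later overlaps Chamber Take either.
Sectional Warm-up starts before Brass Take ends → Brass Take and Sectional Warm-up overlap.
Overlapping pairs: Brass Take & Sectional Warm-up, Chamber Take & Vocals Session — 2 in total.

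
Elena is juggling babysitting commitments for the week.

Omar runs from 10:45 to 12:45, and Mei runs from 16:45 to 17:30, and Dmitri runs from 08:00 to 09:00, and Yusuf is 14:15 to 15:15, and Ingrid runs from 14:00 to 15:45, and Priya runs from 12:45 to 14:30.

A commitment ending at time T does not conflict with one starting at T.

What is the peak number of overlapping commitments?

3

Walk through starts and ends in time order (an end at T is processed before a start at T):
08:00 start Dmitri → 1
09:00 end Dmitri → 0
10:45 start Omar → 1
12:45 end Omar → 0
12:45 start Priya → 1
14:00 start Ingrid → 2
14:15 start Yusuf → 3
14:30 end Priya → 2
15:15 end Yusuf → 1
15:45 end Ingrid → 0
16:45 start Mei → 1
17:30 end Mei → 0
Peak is 3, at 14:15 (Ingrid, Priya, Yusuf).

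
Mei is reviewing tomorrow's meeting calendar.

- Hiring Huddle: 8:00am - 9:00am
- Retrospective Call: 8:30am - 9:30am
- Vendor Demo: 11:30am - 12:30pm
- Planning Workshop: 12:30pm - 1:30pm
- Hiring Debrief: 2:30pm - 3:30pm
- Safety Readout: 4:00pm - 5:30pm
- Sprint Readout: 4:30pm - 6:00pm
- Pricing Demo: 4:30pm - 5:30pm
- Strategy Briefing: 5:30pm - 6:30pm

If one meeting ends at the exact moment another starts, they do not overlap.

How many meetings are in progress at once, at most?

Sort all start/end points and keep a running count:
8:00am start Hiring Huddle → 1
8:30am start Retrospective Call → 2
9:00am end Hiring Huddle → 1
9:30am end Retrospective Call → 0
11:30am start Vendor Demo → 1
12:30pm end Vendor Demo → 0
12:30pm start Planning Workshop → 1
1:30pm end Planning Workshop → 0
2:30pm start Hiring Debrief → 1
3:30pm end Hiring Debrief → 0
4:00pm start Safety Readout → 1
4:30pm start Pricing Demo → 2
4:30pm start Sprint Readout → 3
5:30pm end Pricing Demo → 2
5:30pm end Safety Readout → 1
5:30pm start Strategy Briefing → 2
6:00pm end Sprint Readout → 1
6:30pm end Strategy Briefing → 0
Peak is 3, at 4:30pm (Pricing Demo, Safety Readout, Sprint Readout).

3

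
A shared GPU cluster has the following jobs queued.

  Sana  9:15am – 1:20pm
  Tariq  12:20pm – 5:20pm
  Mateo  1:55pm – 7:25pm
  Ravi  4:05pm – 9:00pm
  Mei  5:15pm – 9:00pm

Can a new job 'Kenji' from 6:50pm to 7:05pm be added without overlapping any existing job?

No — it overlaps Mateo, Mei, Ravi

Sana: ends 1:20pm at or before Kenji starts 6:50pm → clear.
Tariq: ends 5:20pm at or before Kenji starts 6:50pm → clear.
Mateo: starts 1:55pm before Kenji ends 7:05pm, and ends 7:25pm after Kenji starts 6:50pm → overlap.
Ravi: starts 4:05pm before Kenji ends 7:05pm, and ends 9:00pm after Kenji starts 6:50pm → overlap.
Mei: starts 5:15pm before Kenji ends 7:05pm, and ends 9:00pm after Kenji starts 6:50pm → overlap.
Kenji overlaps Mateo, Ravi, Mei.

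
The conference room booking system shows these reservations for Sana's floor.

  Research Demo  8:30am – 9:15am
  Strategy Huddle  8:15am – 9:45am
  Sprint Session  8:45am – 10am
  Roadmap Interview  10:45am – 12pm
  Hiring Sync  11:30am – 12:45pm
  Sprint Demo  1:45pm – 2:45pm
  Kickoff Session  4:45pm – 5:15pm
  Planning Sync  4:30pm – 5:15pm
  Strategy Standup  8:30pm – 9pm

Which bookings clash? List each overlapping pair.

Sorted by start: Strategy Huddle, Research Demo, Sprint Session, Roadmap Interview, Hiring Sync, Sprint Demo, Planning Sync, Kickoff Session, Strategy Standup.
Research Demo starts before Strategy Huddle ends → Strategy Huddle and Research Demo overlap.
Sprint Session starts before Strategy Huddle ends → Strategy Huddle and Sprint Session overlap.
Roadmap Interview starts after Strategy Huddle ends — done with Strategy Huddle.
Sprint Session starts before Research Demo ends → Research Demo and Sprint Session overlap.
Roadmap Interview starts after Research Demo ends — done with Research Demo.
Roadmap Interview starts after Sprint Session ends — done with Sprint Session.
Hiring Sync starts before Roadmap Interview ends → Roadmap Interview and Hiring Sync overlap.
Sprint Demo starts after Roadmap Interview ends — done with Roadmap Interview.
Sprint Demo starts after Hiring Sync ends — done with Hiring Sync.
Planning Sync starts after Sprint Demo ends — done with Sprint Demo.
Kickoff Session starts before Planning Sync ends → Planning Sync and Kickoff Session overlap.
Strategy Standup starts after Planning Sync ends.
Strategy Standup starts after Kickoff Session ends.

Hiring Sync & Roadmap Interview, Kickoff Session & Planning Sync, Research Demo & Sprint Session, Research Demo & Strategy Huddle, Sprint Session & Strategy Huddle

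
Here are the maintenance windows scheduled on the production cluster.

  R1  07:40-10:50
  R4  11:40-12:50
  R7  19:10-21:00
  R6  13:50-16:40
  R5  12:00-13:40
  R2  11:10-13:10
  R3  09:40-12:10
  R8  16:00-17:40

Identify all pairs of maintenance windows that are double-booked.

R1 & R3, R2 & R3, R2 & R4, R2 & R5, R3 & R4, R3 & R5, R4 & R5, R6 & R8

Sorted by start: R1, R3, R2, R4, R5, R6, R8, R7.
R3 starts before R1 ends → R1 and R3 overlap.
R2 starts after R1 ends — done with R1.
R2 starts before R3 ends → R3 and R2 overlap.
R4 starts before R3 ends → R3 and R4 overlap.
R5 starts before R3 ends → R3 and R5 overlap.
R6 starts after R3 ends — done with R3.
R4 starts before R2 ends → R2 and R4 overlap.
R5 starts before R2 ends → R2 and R5 overlap.
R6 starts after R2 ends — done with R2.
R5 starts before R4 ends → R4 and R5 overlap.
R6 starts after R4 ends — done with R4.
R6 starts after R5 ends — done with R5.
R8 starts before R6 ends → R6 and R8 overlap.
R7 starts after R6 ends.
R7 starts after R8 ends.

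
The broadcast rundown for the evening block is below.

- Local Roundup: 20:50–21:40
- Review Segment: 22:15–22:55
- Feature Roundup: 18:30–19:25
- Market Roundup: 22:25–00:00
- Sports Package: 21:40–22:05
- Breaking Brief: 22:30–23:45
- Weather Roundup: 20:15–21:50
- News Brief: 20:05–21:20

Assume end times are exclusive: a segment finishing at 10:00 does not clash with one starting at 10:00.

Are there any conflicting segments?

Check each pair: they overlap iff neither finishes before the other starts.
Sorted by start: Feature Roundup, News Brief, Weather Roundup, Local Roundup, Sports Package, Review Segment, Market Roundup, Breaking Brief.
News Brief starts after Feature Roundup ends — done with Feature Roundup.
Weather Roundup starts before News Brief ends → News Brief and Weather Roundup overlap.
That's a conflict, so the schedule is not conflict-free.

Yes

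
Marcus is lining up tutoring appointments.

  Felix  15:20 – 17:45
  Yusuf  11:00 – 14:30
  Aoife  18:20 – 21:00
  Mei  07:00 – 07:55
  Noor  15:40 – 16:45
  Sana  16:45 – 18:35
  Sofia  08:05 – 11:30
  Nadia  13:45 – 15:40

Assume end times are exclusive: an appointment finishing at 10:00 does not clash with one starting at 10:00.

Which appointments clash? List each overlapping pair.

Two intervals overlap when each starts before the other ends.
Sorted by start: Mei, Sofia, Yusuf, Nadia, Felix, Noor, Sana, Aoife.
Sofia starts after Mei ends; Mei is clear from here.
Yusuf starts before Sofia ends → Sofia and Yusuf overlap.
Nadia starts after Sofia ends; Sofia is clear from here.
Nadia starts before Yusuf ends → Yusuf and Nadia overlap.
Felix starts after Yusuf ends; Yusuf is clear from here.
Felix starts before Nadia ends → Nadia and Felix overlap.
Noor starts exactly when Nadia ends (back-to-back, no overlap); Nadia is clear from here.
Noor starts before Felix ends → Felix and Noor overlap.
Sana starts before Felix ends → Felix and Sana overlap.
Aoife starts after Felix ends.
Sana starts exactly when Noor ends (back-to-back, no overlap); Noor is clear from here.
Aoife starts before Sana ends → Sana and Aoife overlap.

Aoife & Sana, Felix & Nadia, Felix & Noor, Felix & Sana, Nadia & Yusuf, Sofia & Yusuf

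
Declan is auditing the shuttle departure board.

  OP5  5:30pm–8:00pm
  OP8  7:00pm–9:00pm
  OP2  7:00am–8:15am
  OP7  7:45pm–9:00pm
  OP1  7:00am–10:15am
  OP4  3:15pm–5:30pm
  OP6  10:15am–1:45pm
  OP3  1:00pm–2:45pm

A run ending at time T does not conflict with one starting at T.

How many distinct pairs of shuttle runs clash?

Check each pair: they overlap iff neither finishes before the other starts.
Sorted by start: OP1, OP2, OP6, OP3, OP4, OP5, OP8, OP7.
OP2 starts before OP1 ends → OP1 and OP2 overlap.
OP6 starts exactly when OP1 ends (back-to-back, no overlap), so nothing later overlaps OP1 either.
OP6 starts after OP2 ends, so nothing later overlaps OP2 either.
OP3 starts before OP6 ends → OP6 and OP3 overlap.
OP4 starts after OP6 ends, so nothing later overlaps OP6 either.
OP4 starts after OP3 ends, so nothing later overlaps OP3 either.
OP5 starts exactly when OP4 ends (back-to-back, no overlap), so nothing later overlaps OP4 either.
OP8 starts before OP5 ends → OP5 and OP8 overlap.
OP7 starts before OP5 ends → OP5 and OP7 overlap.
OP7 starts before OP8 ends → OP8 and OP7 overlap.
Overlapping pairs: OP1 & OP2, OP3 & OP6, OP5 & OP7, OP5 & OP8, OP7 & OP8 — 5 in total.

5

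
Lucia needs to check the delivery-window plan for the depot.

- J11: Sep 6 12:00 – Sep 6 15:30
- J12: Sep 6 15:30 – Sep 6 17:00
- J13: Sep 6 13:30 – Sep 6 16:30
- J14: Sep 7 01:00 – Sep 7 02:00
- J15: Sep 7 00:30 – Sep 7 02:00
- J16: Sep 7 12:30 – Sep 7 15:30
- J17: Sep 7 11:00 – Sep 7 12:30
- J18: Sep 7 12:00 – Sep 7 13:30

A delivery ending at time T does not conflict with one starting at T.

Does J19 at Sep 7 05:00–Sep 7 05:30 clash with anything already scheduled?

J11: ends Sep 6 15:30 at or before J19 starts Sep 7 05:00 → clear.
J13: ends Sep 6 16:30 at or before J19 starts Sep 7 05:00 → clear.
J12: ends Sep 6 17:00 at or before J19 starts Sep 7 05:00 → clear.
J15: ends Sep 7 02:00 at or before J19 starts Sep 7 05:00 → clear.
J14: ends Sep 7 02:00 at or before J19 starts Sep 7 05:00 → clear.
J17: starts Sep 7 11:00 at or after J19 ends Sep 7 05:30 → clear.
J18: starts Sep 7 12:00 at or after J19 ends Sep 7 05:30 → clear.
J16: starts Sep 7 12:30 at or after J19 ends Sep 7 05:30 → clear.

No — it doesn't clash with anything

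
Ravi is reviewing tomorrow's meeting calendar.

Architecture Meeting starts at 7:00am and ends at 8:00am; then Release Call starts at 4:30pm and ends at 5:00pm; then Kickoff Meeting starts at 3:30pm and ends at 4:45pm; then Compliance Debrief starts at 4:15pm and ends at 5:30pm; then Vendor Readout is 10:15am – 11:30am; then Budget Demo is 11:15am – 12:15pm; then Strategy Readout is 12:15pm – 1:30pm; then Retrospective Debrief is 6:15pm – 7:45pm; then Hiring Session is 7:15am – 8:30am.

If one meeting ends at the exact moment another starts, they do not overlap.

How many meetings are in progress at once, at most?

3

Sweep the timeline, counting +1 at each start and −1 at each end (ends before starts at a tie):
7:00am start Architecture Meeting → 1
7:15am start Hiring Session → 2
8:00am end Architecture Meeting → 1
8:30am end Hiring Session → 0
10:15am start Vendor Readout → 1
11:15am start Budget Demo → 2
11:30am end Vendor Readout → 1
12:15pm end Budget Demo → 0
12:15pm start Strategy Readout → 1
1:30pm end Strategy Readout → 0
3:30pm start Kickoff Meeting → 1
4:15pm start Compliance Debrief → 2
4:30pm start Release Call → 3
4:45pm end Kickoff Meeting → 2
5:00pm end Release Call → 1
5:30pm end Compliance Debrief → 0
6:15pm start Retrospective Debrief → 1
7:45pm end Retrospective Debrief → 0
Peak is 3, at 4:30pm (Compliance Debrief, Kickoff Meeting, Release Call).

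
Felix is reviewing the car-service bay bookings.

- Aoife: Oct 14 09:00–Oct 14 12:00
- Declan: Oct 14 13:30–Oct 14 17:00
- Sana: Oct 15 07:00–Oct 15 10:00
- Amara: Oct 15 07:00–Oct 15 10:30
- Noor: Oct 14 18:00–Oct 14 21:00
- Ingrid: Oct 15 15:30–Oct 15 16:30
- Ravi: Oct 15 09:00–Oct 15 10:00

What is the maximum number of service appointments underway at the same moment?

Walk through starts and ends in time order (an end at T is processed before a start at T):
Oct 14 09:00 start Aoife → 1
Oct 14 12:00 end Aoife → 0
Oct 14 13:30 start Declan → 1
Oct 14 17:00 end Declan → 0
Oct 14 18:00 start Noor → 1
Oct 14 21:00 end Noor → 0
Oct 15 07:00 start Amara → 1
Oct 15 07:00 start Sana → 2
Oct 15 09:00 start Ravi → 3
Oct 15 10:00 end Ravi → 2
Oct 15 10:00 end Sana → 1
Oct 15 10:30 end Amara → 0
Oct 15 15:30 start Ingrid → 1
Oct 15 16:30 end Ingrid → 0
Peak is 3, at Oct 15 09:00 (Amara, Ravi, Sana).

3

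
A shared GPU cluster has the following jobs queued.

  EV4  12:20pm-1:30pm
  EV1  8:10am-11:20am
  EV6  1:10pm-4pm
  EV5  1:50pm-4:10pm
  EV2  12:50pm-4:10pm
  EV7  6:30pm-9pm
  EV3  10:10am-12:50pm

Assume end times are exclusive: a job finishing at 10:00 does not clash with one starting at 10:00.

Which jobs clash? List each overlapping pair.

Two intervals overlap when each starts before the other ends.
Sorted by start: EV1, EV3, EV4, EV2, EV6, EV5, EV7.
EV3 starts before EV1 ends → EV1 and EV3 overlap.
EV4 starts after EV1 ends, so nothing later overlaps EV1 either.
EV4 starts before EV3 ends → EV3 and EV4 overlap.
EV2 starts exactly when EV3 ends (back-to-back, no overlap), so nothing later overlaps EV3 either.
EV2 starts before EV4 ends → EV4 and EV2 overlap.
EV6 starts before EV4 ends → EV4 and EV6 overlap.
EV5 starts after EV4 ends, so nothing later overlaps EV4 either.
EV6 starts before EV2 ends → EV2 and EV6 overlap.
EV5 starts before EV2 ends → EV2 and EV5 overlap.
EV7 starts after EV2 ends.
EV5 starts before EV6 ends → EV6 and EV5 overlap.
EV7 starts after EV6 ends.
EV7 starts after EV5 ends.

EV1 & EV3, EV2 & EV4, EV2 & EV5, EV2 & EV6, EV3 & EV4, EV4 & EV6, EV5 & EV6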